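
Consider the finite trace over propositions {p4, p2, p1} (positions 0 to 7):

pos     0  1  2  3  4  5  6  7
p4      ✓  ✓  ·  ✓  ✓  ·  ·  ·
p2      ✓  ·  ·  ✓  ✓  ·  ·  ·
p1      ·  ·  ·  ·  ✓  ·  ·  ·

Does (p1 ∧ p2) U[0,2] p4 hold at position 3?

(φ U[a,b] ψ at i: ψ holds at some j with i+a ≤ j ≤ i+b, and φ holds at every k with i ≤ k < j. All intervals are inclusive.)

Need some j in [3,5] with p4, and (p1 ∧ p2) at every k in [3,j-1].
  j=3: p4 holds; no prefix to check → satisfied.

True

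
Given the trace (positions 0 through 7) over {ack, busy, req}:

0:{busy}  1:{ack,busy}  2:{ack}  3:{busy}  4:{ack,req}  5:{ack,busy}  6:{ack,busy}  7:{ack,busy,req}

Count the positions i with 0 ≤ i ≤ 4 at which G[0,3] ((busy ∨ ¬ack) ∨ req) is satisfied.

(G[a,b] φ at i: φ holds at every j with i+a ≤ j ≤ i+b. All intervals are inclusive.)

2

Evaluate at each i in [0,4]:
  i=0: ✗ (fails at j=2)
  i=1: ✗ (fails at j=2)
  i=2: ✗ (fails at j=2)
  i=3: ✓ (all of [3,6])
  i=4: ✓ (all of [4,7])
Positions where it holds: {3, 4} → 2.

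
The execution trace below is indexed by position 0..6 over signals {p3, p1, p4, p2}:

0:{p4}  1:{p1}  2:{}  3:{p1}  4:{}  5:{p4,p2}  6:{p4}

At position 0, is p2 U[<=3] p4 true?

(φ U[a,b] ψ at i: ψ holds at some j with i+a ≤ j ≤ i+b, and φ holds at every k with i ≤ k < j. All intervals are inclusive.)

Holds

Need some j in [0,3] with p4, and p2 at every k in [0,j-1].
  j=0: p4 holds; no prefix to check → satisfied.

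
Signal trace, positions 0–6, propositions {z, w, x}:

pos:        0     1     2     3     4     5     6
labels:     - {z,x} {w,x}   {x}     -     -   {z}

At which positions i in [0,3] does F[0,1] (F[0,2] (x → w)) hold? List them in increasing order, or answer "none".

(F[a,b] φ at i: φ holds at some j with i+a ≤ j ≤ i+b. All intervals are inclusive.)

0, 1, 2, 3

Evaluate at each i in [0,3]:
  i=0: ✓ (witness j=0)
  i=1: ✓ (witness j=1)
  i=2: ✓ (witness j=2)
  i=3: ✓ (witness j=3)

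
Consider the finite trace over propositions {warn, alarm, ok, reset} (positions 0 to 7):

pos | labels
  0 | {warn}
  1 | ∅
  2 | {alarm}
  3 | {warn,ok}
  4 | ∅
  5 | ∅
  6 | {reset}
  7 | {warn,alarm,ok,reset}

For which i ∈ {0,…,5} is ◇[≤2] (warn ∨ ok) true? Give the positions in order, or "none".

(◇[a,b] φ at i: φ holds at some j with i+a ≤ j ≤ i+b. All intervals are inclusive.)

Evaluate at each i in [0,5]:
  i=0: ✓ (witness j=0)
  i=1: ✓ (witness j=3)
  i=2: ✓ (witness j=3)
  i=3: ✓ (witness j=3)
  i=4: ✗ (none in [4,6])
  i=5: ✓ (witness j=7)

0, 1, 2, 3, 5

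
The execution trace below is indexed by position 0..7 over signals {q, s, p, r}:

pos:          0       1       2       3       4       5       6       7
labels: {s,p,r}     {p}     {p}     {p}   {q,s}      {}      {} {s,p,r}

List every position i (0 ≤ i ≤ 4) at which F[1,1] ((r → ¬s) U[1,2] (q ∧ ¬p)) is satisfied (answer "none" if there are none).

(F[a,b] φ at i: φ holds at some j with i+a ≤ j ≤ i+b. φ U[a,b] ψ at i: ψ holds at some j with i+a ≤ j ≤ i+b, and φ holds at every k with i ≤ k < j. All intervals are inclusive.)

Evaluate at each i in [0,4]:
  i=0: ✗ (none in [1,1])
  i=1: ✓ (witness j=2)
  i=2: ✓ (witness j=3)
  i=3: ✗ (none in [4,4])
  i=4: ✗ (none in [5,5])

1, 2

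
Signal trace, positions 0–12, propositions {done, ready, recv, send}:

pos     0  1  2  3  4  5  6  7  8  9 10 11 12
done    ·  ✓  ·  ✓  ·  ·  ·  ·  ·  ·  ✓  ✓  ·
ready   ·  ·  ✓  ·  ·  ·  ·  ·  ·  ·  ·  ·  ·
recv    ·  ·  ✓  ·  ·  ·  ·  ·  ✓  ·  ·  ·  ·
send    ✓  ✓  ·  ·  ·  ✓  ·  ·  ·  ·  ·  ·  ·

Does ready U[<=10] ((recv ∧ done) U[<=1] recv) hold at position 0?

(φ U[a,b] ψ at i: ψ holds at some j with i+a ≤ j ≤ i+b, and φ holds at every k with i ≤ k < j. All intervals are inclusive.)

Does not hold

Need some j in [0,10] with ((recv ∧ done) U[<=1] recv), and ready at every k in [0,j-1].
  j=0: ((recv ∧ done) U[<=1] recv) — fails.
  j=1: ((recv ∧ done) U[<=1] recv) — fails.
  j=2: ((recv ∧ done) U[<=1] recv) holds, but ready fails at k=0 → not this j.
  j=3: ((recv ∧ done) U[<=1] recv) — fails.
  j=4: ((recv ∧ done) U[<=1] recv) — fails.
  j=5: ((recv ∧ done) U[<=1] recv) — fails.
  j=6: ((recv ∧ done) U[<=1] recv) — fails.
  j=7: ((recv ∧ done) U[<=1] recv) — fails.
  j=8: ((recv ∧ done) U[<=1] recv) holds, but ready fails at k=0 → not this j.
  j=9: ((recv ∧ done) U[<=1] recv) — fails.
  j=10: ((recv ∧ done) U[<=1] recv) — fails.
No j in the window works → until fails.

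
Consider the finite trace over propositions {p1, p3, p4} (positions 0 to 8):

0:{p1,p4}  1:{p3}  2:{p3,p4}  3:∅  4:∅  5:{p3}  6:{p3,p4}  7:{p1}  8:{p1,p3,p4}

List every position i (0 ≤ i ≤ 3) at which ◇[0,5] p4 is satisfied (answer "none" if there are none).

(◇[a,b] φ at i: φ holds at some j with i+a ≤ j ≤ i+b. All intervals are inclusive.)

0, 1, 2, 3

Evaluate at each i in [0,3]:
  i=0: ✓ (witness j=0)
  i=1: ✓ (witness j=2)
  i=2: ✓ (witness j=2)
  i=3: ✓ (witness j=6)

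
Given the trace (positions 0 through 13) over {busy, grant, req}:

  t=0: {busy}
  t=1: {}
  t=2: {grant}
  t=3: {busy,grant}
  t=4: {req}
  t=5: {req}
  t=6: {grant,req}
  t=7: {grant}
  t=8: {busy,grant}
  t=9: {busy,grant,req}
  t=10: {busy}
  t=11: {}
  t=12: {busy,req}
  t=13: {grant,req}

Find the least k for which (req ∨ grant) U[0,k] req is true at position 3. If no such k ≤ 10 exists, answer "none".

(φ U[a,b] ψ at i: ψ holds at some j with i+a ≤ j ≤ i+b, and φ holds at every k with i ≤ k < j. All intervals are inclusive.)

Need earliest j ≥ 3 with req, and (req ∨ grant) at every k in [3,j-1].
  j=3: rhs fails.
  j=4: rhs holds; lhs holds on [3,3]. k = 1.

1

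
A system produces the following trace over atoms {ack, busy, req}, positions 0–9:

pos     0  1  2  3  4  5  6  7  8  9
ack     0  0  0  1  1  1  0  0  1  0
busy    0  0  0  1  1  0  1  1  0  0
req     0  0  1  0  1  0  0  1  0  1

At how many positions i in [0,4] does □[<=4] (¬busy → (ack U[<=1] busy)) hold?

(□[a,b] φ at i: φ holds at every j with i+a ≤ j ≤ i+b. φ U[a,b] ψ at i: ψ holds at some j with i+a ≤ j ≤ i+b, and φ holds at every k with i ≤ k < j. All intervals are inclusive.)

Evaluate at each i in [0,4]:
  i=0: ✗ (fails at j=0)
  i=1: ✗ (fails at j=1)
  i=2: ✗ (fails at j=2)
  i=3: ✓ (all of [3,7])
  i=4: ✗ (fails at j=8)
Positions where it holds: {3} → 1.

1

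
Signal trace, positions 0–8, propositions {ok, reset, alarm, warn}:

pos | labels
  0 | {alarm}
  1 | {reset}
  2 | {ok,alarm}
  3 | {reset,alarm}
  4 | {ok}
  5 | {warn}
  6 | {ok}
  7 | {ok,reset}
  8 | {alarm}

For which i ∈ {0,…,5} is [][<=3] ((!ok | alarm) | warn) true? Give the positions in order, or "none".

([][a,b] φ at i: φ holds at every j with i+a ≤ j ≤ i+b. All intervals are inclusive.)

Evaluate at each i in [0,5]:
  i=0: ✓ (all of [0,3])
  i=1: ✗ (fails at j=4)
  i=2: ✗ (fails at j=4)
  i=3: ✗ (fails at j=4)
  i=4: ✗ (fails at j=4)
  i=5: ✗ (fails at j=6)

0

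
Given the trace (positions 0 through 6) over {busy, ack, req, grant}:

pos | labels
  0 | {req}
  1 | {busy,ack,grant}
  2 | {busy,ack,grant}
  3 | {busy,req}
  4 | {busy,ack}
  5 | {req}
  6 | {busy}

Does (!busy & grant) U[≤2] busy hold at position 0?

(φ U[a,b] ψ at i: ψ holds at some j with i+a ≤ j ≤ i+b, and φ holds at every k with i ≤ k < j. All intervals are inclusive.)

Does not hold

Need some j in [0,2] with busy, and (!busy & grant) at every k in [0,j-1].
  j=0: busy false.
  j=1: busy holds, but (!busy & grant) fails at k=0 → not this j.
  j=2: busy holds, but (!busy & grant) fails at k=0 → not this j.
No j in the window works → until fails.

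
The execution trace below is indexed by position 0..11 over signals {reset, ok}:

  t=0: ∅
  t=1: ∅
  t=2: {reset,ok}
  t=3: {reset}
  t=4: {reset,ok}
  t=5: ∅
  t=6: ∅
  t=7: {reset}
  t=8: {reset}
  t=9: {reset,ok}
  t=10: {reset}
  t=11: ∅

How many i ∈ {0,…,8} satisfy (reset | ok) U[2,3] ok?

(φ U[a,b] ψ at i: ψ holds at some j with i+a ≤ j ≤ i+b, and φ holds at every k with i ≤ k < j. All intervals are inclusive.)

2

Evaluate at each i in [0,8]:
  i=0: ✗ (lhs fails at k=0 before rhs at j=2)
  i=1: ✗ (lhs fails at k=1 before rhs at j=4)
  i=2: ✓ (rhs at j=4; lhs holds on [2,3])
  i=3: ✗ (no rhs in [5,6])
  i=4: ✗ (no rhs in [6,7])
  i=5: ✗ (no rhs in [7,8])
  i=6: ✗ (lhs fails at k=6 before rhs at j=9)
  i=7: ✓ (rhs at j=9; lhs holds on [7,8])
  i=8: ✗ (no rhs in [10,11])
Positions where it holds: {2, 7} → 2.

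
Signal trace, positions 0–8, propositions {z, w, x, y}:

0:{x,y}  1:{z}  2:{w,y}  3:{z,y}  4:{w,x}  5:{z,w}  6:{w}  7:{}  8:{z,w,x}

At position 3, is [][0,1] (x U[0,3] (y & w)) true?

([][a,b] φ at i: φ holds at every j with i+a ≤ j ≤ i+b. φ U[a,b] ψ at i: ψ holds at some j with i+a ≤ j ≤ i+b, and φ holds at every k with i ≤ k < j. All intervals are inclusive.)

False

Check (x U[0,3] (y & w)) at every j in [3,4]:
  j=3: fails
  j=4: fails
Fails at j=3 → formula fails.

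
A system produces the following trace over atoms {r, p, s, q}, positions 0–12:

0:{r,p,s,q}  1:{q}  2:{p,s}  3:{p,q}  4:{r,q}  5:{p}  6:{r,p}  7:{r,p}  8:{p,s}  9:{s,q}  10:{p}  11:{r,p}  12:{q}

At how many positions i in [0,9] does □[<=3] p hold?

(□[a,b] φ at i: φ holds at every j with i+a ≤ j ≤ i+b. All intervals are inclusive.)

Evaluate at each i in [0,9]:
  i=0: ✗ (fails at j=1)
  i=1: ✗ (fails at j=1)
  i=2: ✗ (fails at j=4)
  i=3: ✗ (fails at j=4)
  i=4: ✗ (fails at j=4)
  i=5: ✓ (all of [5,8])
  i=6: ✗ (fails at j=9)
  i=7: ✗ (fails at j=9)
  i=8: ✗ (fails at j=9)
  i=9: ✗ (fails at j=9)
Positions where it holds: {5} → 1.

1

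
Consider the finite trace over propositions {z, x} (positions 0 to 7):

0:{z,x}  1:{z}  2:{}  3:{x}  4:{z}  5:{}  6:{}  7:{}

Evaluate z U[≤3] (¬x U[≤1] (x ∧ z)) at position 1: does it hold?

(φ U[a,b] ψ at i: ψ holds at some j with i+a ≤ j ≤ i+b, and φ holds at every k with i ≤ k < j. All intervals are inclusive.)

Need some j in [1,4] with (¬x U[≤1] (x ∧ z)), and z at every k in [1,j-1].
  j=1: (¬x U[≤1] (x ∧ z)) — fails.
  j=2: (¬x U[≤1] (x ∧ z)) — fails.
  j=3: (¬x U[≤1] (x ∧ z)) — fails.
  j=4: (¬x U[≤1] (x ∧ z)) — fails.
No j in the window works → until fails.

No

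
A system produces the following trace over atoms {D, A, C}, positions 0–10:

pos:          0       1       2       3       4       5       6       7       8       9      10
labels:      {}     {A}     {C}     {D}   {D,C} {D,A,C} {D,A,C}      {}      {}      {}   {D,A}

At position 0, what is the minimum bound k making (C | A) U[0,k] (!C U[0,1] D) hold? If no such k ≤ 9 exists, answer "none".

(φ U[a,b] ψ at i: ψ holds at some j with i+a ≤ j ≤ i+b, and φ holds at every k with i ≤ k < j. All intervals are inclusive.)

Need earliest j ≥ 0 with (!C U[0,1] D), and (C | A) at every k in [0,j-1].
  j=0: rhs fails.
  j=1: rhs fails.
  j=2: rhs fails.
  j=3: rhs holds but lhs fails at k=0.
  j=4: rhs holds but lhs fails at k=0.
  j=5: rhs holds but lhs fails at k=0.
  j=6: rhs holds but lhs fails at k=0.
  j=7: rhs fails.
  j=8: rhs fails.
  j=9: rhs holds but lhs fails at k=0.
No witness within the range → none.

none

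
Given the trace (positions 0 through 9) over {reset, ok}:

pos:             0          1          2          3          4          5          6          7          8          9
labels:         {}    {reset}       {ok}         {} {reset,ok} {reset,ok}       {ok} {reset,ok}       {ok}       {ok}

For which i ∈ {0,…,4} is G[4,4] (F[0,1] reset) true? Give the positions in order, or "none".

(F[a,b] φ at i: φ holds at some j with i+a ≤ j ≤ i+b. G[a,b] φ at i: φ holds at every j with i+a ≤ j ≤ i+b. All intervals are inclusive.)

Evaluate at each i in [0,4]:
  i=0: ✓ (all of [4,4])
  i=1: ✓ (all of [5,5])
  i=2: ✓ (all of [6,6])
  i=3: ✓ (all of [7,7])
  i=4: ✗ (fails at j=8)

0, 1, 2, 3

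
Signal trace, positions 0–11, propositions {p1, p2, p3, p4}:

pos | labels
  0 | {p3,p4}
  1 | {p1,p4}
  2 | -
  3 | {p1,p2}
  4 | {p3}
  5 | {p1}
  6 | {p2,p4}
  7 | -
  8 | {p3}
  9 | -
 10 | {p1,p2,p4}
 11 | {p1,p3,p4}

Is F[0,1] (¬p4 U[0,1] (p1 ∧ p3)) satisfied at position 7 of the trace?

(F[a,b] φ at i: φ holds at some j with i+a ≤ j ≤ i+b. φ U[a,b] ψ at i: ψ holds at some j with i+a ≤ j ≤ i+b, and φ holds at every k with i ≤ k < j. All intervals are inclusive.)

No

Check (¬p4 U[0,1] (p1 ∧ p3)) at each j in [7,8]:
  j=7: fails
  j=8: fails
No position in the window satisfies it → formula fails.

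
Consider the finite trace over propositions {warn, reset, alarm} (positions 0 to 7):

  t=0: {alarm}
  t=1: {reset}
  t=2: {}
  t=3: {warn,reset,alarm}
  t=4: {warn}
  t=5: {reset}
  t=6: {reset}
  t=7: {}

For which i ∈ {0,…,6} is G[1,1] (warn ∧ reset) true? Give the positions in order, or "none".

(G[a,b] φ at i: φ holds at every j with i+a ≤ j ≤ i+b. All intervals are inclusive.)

2

Evaluate at each i in [0,6]:
  i=0: ✗ (fails at j=1)
  i=1: ✗ (fails at j=2)
  i=2: ✓ (all of [3,3])
  i=3: ✗ (fails at j=4)
  i=4: ✗ (fails at j=5)
  i=5: ✗ (fails at j=6)
  i=6: ✗ (fails at j=7)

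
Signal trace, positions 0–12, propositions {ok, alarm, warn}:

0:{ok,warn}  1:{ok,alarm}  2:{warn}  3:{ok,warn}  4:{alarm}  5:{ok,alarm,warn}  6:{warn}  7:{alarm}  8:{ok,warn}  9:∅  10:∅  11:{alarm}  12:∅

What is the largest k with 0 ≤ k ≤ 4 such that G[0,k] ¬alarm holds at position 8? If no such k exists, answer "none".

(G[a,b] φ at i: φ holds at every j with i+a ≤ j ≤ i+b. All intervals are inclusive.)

¬alarm must hold from j=8 onward; find where it first fails.
  j=8: holds
  j=9: holds
  j=10: holds
  j=11: fails
Holds on [8,10], so largest k = 2.

2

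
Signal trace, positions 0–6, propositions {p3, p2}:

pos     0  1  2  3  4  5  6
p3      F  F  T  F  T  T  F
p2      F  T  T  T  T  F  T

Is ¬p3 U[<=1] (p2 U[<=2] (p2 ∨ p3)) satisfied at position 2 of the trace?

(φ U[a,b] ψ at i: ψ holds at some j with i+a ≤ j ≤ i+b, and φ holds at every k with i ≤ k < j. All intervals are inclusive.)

Need some j in [2,3] with (p2 U[<=2] (p2 ∨ p3)), and ¬p3 at every k in [2,j-1].
  j=2: (p2 U[<=2] (p2 ∨ p3)) holds; no prefix to check → satisfied.

Yes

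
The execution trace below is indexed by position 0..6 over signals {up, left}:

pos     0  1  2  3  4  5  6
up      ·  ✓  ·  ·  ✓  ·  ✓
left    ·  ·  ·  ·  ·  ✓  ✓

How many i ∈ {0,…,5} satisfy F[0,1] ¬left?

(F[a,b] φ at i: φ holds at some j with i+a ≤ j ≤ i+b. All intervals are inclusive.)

Evaluate at each i in [0,5]:
  i=0: ✓ (witness j=0)
  i=1: ✓ (witness j=1)
  i=2: ✓ (witness j=2)
  i=3: ✓ (witness j=3)
  i=4: ✓ (witness j=4)
  i=5: ✗ (none in [5,6])
Positions where it holds: {0, 1, 2, 3, 4} → 5.

5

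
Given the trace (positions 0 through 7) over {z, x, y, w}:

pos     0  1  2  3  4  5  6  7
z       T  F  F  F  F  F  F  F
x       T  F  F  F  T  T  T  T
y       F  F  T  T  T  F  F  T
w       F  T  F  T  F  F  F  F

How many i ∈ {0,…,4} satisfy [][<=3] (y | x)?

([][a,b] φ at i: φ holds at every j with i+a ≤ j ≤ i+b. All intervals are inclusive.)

3

Evaluate at each i in [0,4]:
  i=0: ✗ (fails at j=1)
  i=1: ✗ (fails at j=1)
  i=2: ✓ (all of [2,5])
  i=3: ✓ (all of [3,6])
  i=4: ✓ (all of [4,7])
Positions where it holds: {2, 3, 4} → 3.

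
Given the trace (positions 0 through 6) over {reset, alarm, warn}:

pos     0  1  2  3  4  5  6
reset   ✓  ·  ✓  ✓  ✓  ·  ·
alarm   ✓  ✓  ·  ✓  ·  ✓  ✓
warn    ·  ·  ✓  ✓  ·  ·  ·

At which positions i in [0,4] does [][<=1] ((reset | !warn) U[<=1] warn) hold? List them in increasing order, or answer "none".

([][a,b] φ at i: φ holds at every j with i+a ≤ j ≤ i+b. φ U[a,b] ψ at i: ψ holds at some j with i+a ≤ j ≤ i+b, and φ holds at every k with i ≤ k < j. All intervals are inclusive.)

Evaluate at each i in [0,4]:
  i=0: ✗ (fails at j=0)
  i=1: ✓ (all of [1,2])
  i=2: ✓ (all of [2,3])
  i=3: ✗ (fails at j=4)
  i=4: ✗ (fails at j=4)

1, 2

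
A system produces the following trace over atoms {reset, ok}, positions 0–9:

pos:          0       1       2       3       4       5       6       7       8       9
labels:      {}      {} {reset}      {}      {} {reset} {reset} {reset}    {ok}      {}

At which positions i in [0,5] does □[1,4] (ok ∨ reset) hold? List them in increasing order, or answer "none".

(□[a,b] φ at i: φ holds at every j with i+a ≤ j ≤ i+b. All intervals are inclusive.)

4

Evaluate at each i in [0,5]:
  i=0: ✗ (fails at j=1)
  i=1: ✗ (fails at j=3)
  i=2: ✗ (fails at j=3)
  i=3: ✗ (fails at j=4)
  i=4: ✓ (all of [5,8])
  i=5: ✗ (fails at j=9)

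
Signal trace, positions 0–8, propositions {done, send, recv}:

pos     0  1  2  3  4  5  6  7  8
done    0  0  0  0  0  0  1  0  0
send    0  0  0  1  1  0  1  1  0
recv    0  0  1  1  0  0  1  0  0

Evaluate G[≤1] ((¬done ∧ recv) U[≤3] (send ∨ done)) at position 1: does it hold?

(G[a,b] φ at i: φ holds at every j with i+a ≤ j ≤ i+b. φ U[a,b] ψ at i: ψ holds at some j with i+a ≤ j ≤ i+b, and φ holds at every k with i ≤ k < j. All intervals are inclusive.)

No

Check ((¬done ∧ recv) U[≤3] (send ∨ done)) at every j in [1,2]:
  j=1: fails
  j=2: holds
Fails at j=1 → formula fails.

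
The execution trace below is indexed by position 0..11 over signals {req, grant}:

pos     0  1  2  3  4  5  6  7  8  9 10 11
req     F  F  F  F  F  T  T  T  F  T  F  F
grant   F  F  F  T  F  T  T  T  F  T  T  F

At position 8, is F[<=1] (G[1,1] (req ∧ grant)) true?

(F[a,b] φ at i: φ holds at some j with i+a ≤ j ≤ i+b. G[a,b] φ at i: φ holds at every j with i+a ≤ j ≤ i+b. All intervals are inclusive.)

Check G[1,1] (req ∧ grant) at each j in [8,9]:
  j=8: holds on [9,9]
  j=9: fails at 10
Found at j=8 → formula holds.

Holds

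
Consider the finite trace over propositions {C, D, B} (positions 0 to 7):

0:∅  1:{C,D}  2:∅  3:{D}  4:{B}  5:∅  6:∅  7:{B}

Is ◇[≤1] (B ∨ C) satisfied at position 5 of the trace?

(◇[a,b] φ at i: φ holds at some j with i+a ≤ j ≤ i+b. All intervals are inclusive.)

Check (B ∨ C) at each j in [5,6]:
  j=5: false
  j=6: false
No position in the window satisfies it → formula fails.

No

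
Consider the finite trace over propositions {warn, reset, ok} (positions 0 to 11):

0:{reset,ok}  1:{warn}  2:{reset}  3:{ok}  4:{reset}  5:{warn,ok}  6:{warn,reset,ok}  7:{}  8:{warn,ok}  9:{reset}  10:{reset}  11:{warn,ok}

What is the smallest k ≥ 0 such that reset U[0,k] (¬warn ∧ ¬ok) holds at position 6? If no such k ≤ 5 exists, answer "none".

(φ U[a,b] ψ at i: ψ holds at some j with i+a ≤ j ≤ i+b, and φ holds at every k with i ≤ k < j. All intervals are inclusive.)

1

Need earliest j ≥ 6 with (¬warn ∧ ¬ok), and reset at every k in [6,j-1].
  j=6: rhs fails.
  j=7: rhs holds; lhs holds on [6,6]. k = 1.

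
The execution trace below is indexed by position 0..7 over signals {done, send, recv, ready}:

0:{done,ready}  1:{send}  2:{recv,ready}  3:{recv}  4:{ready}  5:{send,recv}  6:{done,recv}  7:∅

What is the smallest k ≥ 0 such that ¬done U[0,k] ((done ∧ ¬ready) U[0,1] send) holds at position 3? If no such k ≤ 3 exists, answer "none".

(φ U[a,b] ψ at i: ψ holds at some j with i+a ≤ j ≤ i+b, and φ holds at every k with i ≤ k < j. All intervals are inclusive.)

2

Need earliest j ≥ 3 with ((done ∧ ¬ready) U[0,1] send), and ¬done at every k in [3,j-1].
  j=3: rhs fails.
  j=4: rhs fails.
  j=5: rhs holds; lhs holds on [3,4]. k = 2.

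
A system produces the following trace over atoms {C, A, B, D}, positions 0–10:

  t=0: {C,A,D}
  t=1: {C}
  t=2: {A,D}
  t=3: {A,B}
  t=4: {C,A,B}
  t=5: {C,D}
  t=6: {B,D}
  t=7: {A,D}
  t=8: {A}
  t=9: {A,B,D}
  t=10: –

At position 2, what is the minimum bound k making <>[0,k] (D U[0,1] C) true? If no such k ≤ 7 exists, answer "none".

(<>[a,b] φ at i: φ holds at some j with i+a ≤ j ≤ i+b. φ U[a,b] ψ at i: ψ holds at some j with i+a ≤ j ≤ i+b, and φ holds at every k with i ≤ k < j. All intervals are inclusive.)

Scan j = 2,3,… for (D U[0,1] C):
  j=2: fails
  j=3: fails
  j=4: holds
First hit at j=4, so smallest k = 4-2 = 2.

2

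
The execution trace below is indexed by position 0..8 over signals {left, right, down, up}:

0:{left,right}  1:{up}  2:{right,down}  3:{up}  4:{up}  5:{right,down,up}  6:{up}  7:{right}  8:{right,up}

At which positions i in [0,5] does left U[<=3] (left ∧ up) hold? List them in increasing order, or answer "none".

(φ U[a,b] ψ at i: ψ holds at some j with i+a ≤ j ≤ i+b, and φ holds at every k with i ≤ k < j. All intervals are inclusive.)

Evaluate at each i in [0,5]:
  i=0: ✗ (no rhs in [0,3])
  i=1: ✗ (no rhs in [1,4])
  i=2: ✗ (no rhs in [2,5])
  i=3: ✗ (no rhs in [3,6])
  i=4: ✗ (no rhs in [4,7])
  i=5: ✗ (no rhs in [5,8])

none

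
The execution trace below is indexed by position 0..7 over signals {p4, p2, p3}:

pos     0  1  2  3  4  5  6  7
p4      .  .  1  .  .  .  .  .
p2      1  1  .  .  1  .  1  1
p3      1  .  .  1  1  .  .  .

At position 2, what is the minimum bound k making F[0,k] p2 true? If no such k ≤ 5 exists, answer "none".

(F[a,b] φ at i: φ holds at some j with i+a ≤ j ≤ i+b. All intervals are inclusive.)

2

Scan j = 2,3,… for p2:
  j=2: fails
  j=3: fails
  j=4: holds
First hit at j=4, so smallest k = 4-2 = 2.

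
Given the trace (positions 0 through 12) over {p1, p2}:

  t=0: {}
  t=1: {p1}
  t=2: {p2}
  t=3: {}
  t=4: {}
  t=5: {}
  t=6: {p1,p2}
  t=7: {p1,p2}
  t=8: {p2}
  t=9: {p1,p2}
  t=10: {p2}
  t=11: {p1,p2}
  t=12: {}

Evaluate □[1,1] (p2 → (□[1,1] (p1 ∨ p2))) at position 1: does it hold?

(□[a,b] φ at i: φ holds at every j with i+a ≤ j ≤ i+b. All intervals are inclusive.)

Check (p2 → (□[1,1] (p1 ∨ p2))) at every j in [2,2]:
  j=2: antecedent true; consequent fails at 3 → ✗
Fails at j=2 → formula fails.

No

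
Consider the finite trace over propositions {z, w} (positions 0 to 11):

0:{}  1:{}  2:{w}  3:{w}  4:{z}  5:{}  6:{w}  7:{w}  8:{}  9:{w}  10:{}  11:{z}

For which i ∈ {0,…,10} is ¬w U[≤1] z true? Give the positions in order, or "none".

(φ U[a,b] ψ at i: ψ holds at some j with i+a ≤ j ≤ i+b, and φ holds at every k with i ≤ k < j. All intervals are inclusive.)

4, 10

Evaluate at each i in [0,10]:
  i=0: ✗ (no rhs in [0,1])
  i=1: ✗ (no rhs in [1,2])
  i=2: ✗ (no rhs in [2,3])
  i=3: ✗ (lhs fails at k=3 before rhs at j=4)
  i=4: ✓ (rhs at j=4)
  i=5: ✗ (no rhs in [5,6])
  i=6: ✗ (no rhs in [6,7])
  i=7: ✗ (no rhs in [7,8])
  i=8: ✗ (no rhs in [8,9])
  i=9: ✗ (no rhs in [9,10])
  i=10: ✓ (rhs at j=11; lhs holds on [10,10])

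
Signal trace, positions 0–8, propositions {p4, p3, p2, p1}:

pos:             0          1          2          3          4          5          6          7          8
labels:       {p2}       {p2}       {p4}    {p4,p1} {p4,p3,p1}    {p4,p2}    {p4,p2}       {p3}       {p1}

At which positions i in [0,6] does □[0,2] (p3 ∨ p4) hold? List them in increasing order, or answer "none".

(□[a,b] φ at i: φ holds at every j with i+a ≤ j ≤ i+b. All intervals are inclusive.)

2, 3, 4, 5

Evaluate at each i in [0,6]:
  i=0: ✗ (fails at j=0)
  i=1: ✗ (fails at j=1)
  i=2: ✓ (all of [2,4])
  i=3: ✓ (all of [3,5])
  i=4: ✓ (all of [4,6])
  i=5: ✓ (all of [5,7])
  i=6: ✗ (fails at j=8)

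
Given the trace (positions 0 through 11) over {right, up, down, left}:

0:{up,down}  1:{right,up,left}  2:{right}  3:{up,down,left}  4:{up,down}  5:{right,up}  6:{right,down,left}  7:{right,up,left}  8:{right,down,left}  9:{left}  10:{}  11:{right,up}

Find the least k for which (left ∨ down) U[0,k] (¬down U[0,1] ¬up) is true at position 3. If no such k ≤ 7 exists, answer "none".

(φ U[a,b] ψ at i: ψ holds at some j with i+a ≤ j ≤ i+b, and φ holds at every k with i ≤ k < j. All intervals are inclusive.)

2

Need earliest j ≥ 3 with (¬down U[0,1] ¬up), and (left ∨ down) at every k in [3,j-1].
  j=3: rhs fails.
  j=4: rhs fails.
  j=5: rhs holds; lhs holds on [3,4]. k = 2.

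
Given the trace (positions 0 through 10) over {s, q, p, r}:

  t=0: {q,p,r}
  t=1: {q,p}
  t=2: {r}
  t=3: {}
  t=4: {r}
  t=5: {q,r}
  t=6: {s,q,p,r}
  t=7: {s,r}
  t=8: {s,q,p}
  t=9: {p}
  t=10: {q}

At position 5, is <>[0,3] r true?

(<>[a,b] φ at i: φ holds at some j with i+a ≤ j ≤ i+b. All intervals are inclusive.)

Yes

Check r at each j in [5,8]:
  j=5: true
  j=6: true
  j=7: true
  j=8: false
Found at j=5 → formula holds.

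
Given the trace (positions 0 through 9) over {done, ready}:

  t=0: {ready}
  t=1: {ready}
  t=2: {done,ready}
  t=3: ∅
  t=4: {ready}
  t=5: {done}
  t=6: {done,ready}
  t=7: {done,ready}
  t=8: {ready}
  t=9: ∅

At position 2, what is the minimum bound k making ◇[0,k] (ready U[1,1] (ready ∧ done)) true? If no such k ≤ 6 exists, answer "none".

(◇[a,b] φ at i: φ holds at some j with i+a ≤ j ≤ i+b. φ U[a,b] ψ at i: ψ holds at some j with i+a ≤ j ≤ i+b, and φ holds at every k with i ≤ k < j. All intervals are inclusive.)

Scan j = 2,3,… for (ready U[1,1] (ready ∧ done)):
  j=2: fails
  j=3: fails
  j=4: fails
  j=5: fails
  j=6: holds
First hit at j=6, so smallest k = 6-2 = 4.

4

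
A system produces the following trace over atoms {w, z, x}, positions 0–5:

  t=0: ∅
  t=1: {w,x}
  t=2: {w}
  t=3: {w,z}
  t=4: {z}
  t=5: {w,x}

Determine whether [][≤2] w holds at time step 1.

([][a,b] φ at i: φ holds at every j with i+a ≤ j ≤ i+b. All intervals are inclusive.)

Holds

Check w at every j in [1,3]:
  j=1: true
  j=2: true
  j=3: true
All positions satisfy it → formula holds.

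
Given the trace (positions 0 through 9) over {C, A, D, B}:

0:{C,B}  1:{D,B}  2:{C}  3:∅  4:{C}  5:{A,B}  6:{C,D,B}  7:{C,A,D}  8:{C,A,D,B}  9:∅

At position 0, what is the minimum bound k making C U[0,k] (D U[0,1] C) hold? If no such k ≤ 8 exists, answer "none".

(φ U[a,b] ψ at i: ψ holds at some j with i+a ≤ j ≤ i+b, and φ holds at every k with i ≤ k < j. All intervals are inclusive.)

Need earliest j ≥ 0 with (D U[0,1] C), and C at every k in [0,j-1].
  j=0: rhs holds (empty prefix). k = 0.

0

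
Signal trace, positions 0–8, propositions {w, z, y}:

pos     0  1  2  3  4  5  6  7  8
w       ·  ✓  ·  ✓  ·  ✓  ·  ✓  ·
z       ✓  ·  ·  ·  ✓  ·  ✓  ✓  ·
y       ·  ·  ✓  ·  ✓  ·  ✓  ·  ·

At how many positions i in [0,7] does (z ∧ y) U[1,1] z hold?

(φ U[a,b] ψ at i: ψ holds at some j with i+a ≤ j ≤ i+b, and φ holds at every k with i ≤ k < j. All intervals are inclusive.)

Evaluate at each i in [0,7]:
  i=0: ✗ (no rhs in [1,1])
  i=1: ✗ (no rhs in [2,2])
  i=2: ✗ (no rhs in [3,3])
  i=3: ✗ (lhs fails at k=3 before rhs at j=4)
  i=4: ✗ (no rhs in [5,5])
  i=5: ✗ (lhs fails at k=5 before rhs at j=6)
  i=6: ✓ (rhs at j=7; lhs holds on [6,6])
  i=7: ✗ (no rhs in [8,8])
Positions where it holds: {6} → 1.

1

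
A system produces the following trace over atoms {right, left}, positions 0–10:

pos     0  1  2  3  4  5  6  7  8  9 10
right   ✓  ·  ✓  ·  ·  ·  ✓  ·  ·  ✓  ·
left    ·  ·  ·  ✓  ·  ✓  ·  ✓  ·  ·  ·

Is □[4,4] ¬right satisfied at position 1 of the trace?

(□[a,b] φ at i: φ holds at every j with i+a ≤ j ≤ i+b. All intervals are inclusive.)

True

Check ¬right at every j in [5,5]:
  j=5: true
All positions satisfy it → formula holds.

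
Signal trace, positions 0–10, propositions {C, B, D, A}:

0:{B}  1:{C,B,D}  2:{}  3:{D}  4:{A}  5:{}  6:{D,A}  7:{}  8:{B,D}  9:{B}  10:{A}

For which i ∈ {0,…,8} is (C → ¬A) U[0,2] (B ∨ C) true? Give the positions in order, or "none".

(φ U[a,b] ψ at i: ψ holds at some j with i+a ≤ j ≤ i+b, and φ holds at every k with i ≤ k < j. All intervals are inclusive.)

0, 1, 6, 7, 8

Evaluate at each i in [0,8]:
  i=0: ✓ (rhs at j=0)
  i=1: ✓ (rhs at j=1)
  i=2: ✗ (no rhs in [2,4])
  i=3: ✗ (no rhs in [3,5])
  i=4: ✗ (no rhs in [4,6])
  i=5: ✗ (no rhs in [5,7])
  i=6: ✓ (rhs at j=8; lhs holds on [6,7])
  i=7: ✓ (rhs at j=8; lhs holds on [7,7])
  i=8: ✓ (rhs at j=8)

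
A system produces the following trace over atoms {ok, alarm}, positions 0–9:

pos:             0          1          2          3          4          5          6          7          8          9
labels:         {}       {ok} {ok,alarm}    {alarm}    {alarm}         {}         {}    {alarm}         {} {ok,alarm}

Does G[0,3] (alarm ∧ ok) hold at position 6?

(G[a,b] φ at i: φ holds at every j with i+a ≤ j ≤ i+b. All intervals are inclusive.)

Check (alarm ∧ ok) at every j in [6,9]:
  j=6: false
  j=7: false
  j=8: false
  j=9: true
Fails at j=6 → formula fails.

Does not hold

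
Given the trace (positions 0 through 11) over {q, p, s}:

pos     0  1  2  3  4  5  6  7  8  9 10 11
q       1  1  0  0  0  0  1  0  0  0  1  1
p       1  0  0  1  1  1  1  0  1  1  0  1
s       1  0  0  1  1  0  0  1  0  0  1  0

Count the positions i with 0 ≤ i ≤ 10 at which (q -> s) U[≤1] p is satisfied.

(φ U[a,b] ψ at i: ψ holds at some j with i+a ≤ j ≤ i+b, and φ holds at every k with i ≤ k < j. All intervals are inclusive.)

10

Evaluate at each i in [0,10]:
  i=0: ✓ (rhs at j=0)
  i=1: ✗ (no rhs in [1,2])
  i=2: ✓ (rhs at j=3; lhs holds on [2,2])
  i=3: ✓ (rhs at j=3)
  i=4: ✓ (rhs at j=4)
  i=5: ✓ (rhs at j=5)
  i=6: ✓ (rhs at j=6)
  i=7: ✓ (rhs at j=8; lhs holds on [7,7])
  i=8: ✓ (rhs at j=8)
  i=9: ✓ (rhs at j=9)
  i=10: ✓ (rhs at j=11; lhs holds on [10,10])
Positions where it holds: {0, 2, 3, 4, 5, 6, 7, 8, 9, 10} → 10.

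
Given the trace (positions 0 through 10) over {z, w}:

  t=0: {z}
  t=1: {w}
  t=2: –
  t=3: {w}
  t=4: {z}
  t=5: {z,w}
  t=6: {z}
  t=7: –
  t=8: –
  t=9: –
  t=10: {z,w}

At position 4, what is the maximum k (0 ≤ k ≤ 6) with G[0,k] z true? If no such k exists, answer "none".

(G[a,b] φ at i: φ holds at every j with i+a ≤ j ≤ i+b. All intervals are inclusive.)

z must hold from j=4 onward; find where it first fails.
  j=4: holds
  j=5: holds
  j=6: holds
  j=7: fails
Holds on [4,6], so largest k = 2.

2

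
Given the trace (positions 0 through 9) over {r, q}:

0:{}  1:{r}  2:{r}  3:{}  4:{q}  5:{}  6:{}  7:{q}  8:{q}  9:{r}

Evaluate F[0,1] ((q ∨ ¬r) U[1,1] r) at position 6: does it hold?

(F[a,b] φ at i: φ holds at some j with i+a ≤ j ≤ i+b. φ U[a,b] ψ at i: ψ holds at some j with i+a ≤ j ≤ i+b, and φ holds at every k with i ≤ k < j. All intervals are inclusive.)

Does not hold

Check ((q ∨ ¬r) U[1,1] r) at each j in [6,7]:
  j=6: fails
  j=7: fails
No position in the window satisfies it → formula fails.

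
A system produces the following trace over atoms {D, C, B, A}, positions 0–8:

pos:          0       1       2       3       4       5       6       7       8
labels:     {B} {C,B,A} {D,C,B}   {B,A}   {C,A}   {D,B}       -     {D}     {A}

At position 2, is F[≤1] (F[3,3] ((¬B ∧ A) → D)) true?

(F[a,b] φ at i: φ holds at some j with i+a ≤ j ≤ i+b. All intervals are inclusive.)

Check F[3,3] ((¬B ∧ A) → D) at each j in [2,3]:
  j=2: holds (witness at 5)
  j=3: holds (witness at 6)
Found at j=2 → formula holds.

True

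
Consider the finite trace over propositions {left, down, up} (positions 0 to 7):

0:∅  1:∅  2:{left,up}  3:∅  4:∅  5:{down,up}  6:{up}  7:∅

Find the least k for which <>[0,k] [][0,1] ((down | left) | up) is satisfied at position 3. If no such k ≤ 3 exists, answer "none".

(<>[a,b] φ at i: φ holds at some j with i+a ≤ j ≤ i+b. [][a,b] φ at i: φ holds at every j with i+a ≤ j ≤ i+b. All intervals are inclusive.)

2

Scan j = 3,4,… for [][0,1] ((down | left) | up):
  j=3: fails
  j=4: fails
  j=5: holds
First hit at j=5, so smallest k = 5-3 = 2.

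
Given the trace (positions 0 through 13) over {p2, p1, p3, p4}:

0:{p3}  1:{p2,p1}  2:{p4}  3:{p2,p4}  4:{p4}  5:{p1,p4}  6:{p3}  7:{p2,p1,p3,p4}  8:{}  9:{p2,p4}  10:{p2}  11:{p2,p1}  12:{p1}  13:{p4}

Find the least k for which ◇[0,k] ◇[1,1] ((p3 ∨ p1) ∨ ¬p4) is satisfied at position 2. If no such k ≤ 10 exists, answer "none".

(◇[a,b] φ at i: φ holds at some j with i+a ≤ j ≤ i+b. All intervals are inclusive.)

Scan j = 2,3,… for ◇[1,1] ((p3 ∨ p1) ∨ ¬p4):
  j=2: fails
  j=3: fails
  j=4: holds
First hit at j=4, so smallest k = 4-2 = 2.

2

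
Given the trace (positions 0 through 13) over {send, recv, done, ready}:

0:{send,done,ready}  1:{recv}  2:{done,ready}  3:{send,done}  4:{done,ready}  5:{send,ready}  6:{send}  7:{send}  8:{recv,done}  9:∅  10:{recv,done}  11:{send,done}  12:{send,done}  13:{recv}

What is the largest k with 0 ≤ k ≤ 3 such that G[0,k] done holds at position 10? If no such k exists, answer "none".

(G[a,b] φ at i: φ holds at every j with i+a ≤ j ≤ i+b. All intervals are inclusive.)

2

done must hold from j=10 onward; find where it first fails.
  j=10: holds
  j=11: holds
  j=12: holds
  j=13: fails
Holds on [10,12], so largest k = 2.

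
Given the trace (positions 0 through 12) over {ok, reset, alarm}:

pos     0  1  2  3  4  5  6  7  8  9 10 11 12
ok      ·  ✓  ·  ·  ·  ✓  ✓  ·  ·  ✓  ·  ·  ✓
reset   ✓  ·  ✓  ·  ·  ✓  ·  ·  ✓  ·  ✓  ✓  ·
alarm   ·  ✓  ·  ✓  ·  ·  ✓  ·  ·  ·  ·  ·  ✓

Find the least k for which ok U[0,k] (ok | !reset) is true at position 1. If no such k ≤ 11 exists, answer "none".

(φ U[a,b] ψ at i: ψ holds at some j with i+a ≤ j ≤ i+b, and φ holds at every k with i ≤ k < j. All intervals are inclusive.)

0

Need earliest j ≥ 1 with (ok | !reset), and ok at every k in [1,j-1].
  j=1: rhs holds (empty prefix). k = 0.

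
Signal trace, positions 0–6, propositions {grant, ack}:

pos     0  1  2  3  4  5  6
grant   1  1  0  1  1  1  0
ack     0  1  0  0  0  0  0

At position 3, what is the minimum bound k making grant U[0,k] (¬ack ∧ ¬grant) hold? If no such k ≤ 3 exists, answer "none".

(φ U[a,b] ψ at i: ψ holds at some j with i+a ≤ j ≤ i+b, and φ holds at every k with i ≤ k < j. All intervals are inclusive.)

3

Need earliest j ≥ 3 with (¬ack ∧ ¬grant), and grant at every k in [3,j-1].
  j=3: rhs fails.
  j=4: rhs fails.
  j=5: rhs fails.
  j=6: rhs holds; lhs holds on [3,5]. k = 3.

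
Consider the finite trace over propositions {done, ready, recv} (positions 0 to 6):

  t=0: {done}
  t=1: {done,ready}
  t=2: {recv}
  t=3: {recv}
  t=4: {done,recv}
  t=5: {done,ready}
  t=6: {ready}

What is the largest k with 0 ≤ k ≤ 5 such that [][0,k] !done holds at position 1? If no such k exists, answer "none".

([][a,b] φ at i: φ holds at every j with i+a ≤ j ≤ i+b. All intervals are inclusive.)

!done must hold from j=1 onward; find where it first fails.
  j=1: fails → no k works.

none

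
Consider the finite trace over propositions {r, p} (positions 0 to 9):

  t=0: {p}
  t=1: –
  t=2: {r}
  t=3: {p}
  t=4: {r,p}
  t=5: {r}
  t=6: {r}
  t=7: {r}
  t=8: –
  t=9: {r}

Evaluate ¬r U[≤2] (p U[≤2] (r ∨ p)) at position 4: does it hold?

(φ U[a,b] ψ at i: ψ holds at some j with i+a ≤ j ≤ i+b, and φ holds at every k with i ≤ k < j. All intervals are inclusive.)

Need some j in [4,6] with (p U[≤2] (r ∨ p)), and ¬r at every k in [4,j-1].
  j=4: (p U[≤2] (r ∨ p)) holds; no prefix to check → satisfied.

True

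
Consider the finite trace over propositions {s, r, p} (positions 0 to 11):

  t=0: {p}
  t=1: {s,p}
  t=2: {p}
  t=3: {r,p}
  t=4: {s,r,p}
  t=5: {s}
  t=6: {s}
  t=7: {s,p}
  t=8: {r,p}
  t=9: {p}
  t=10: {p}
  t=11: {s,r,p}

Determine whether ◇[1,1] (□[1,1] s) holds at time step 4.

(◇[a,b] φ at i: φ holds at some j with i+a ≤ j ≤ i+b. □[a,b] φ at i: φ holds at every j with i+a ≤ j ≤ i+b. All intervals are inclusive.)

True

Check □[1,1] s at each j in [5,5]:
  j=5: holds on [6,6]
Found at j=5 → formula holds.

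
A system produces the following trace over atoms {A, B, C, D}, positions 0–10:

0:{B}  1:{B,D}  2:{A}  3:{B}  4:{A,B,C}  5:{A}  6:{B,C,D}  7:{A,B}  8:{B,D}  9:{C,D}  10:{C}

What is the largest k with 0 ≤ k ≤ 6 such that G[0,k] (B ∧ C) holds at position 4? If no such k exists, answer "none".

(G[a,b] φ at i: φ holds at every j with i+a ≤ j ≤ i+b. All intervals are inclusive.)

(B ∧ C) must hold from j=4 onward; find where it first fails.
  j=4: holds
  j=5: fails
Holds on [4,4], so largest k = 0.

0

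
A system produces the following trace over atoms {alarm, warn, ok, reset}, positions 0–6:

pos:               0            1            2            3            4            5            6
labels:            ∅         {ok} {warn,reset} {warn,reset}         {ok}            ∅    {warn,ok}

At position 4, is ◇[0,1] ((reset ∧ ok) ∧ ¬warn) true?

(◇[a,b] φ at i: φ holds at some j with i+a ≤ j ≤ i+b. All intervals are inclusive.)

Check ((reset ∧ ok) ∧ ¬warn) at each j in [4,5]:
  j=4: false
  j=5: false
No position in the window satisfies it → formula fails.

No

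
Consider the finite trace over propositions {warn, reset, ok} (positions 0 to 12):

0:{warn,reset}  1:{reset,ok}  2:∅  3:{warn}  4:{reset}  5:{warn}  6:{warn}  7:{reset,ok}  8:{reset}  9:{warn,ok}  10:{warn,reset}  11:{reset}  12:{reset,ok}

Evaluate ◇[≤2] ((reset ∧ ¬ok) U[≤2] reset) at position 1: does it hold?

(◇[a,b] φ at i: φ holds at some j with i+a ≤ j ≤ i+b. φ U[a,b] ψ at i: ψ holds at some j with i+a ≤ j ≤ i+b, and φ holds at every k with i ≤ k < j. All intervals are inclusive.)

True

Check ((reset ∧ ¬ok) U[≤2] reset) at each j in [1,3]:
  j=1: holds
  j=2: fails
  j=3: fails
Found at j=1 → formula holds.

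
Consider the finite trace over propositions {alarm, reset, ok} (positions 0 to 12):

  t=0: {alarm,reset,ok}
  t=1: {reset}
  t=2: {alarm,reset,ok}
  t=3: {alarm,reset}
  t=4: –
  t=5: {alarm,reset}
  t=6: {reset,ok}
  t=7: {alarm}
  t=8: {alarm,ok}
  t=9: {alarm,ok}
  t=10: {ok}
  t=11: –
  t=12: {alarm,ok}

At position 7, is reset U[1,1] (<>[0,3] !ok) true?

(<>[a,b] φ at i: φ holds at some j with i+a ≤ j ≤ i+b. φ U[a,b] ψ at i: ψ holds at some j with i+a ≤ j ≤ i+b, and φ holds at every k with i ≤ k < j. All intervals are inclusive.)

Need some j in [8,8] with <>[0,3] !ok, and reset at every k in [7,j-1].
  j=8: <>[0,3] !ok holds, but reset fails at k=7 → not this j.
No j in the window works → until fails.

Does not hold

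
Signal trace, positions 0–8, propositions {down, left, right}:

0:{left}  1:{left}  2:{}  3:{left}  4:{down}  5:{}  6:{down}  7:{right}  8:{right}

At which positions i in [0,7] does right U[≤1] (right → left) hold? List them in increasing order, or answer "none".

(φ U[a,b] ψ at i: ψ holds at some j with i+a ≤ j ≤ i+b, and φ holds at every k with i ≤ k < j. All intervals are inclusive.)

Evaluate at each i in [0,7]:
  i=0: ✓ (rhs at j=0)
  i=1: ✓ (rhs at j=1)
  i=2: ✓ (rhs at j=2)
  i=3: ✓ (rhs at j=3)
  i=4: ✓ (rhs at j=4)
  i=5: ✓ (rhs at j=5)
  i=6: ✓ (rhs at j=6)
  i=7: ✗ (no rhs in [7,8])

0, 1, 2, 3, 4, 5, 6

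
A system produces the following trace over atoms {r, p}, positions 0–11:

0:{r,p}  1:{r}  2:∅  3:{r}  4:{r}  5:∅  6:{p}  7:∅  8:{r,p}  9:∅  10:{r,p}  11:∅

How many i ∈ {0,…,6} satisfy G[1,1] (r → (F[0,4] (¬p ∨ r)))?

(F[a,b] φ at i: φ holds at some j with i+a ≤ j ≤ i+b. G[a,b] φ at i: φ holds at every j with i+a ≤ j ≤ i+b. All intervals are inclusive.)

7

Evaluate at each i in [0,6]:
  i=0: ✓ (all of [1,1])
  i=1: ✓ (all of [2,2])
  i=2: ✓ (all of [3,3])
  i=3: ✓ (all of [4,4])
  i=4: ✓ (all of [5,5])
  i=5: ✓ (all of [6,6])
  i=6: ✓ (all of [7,7])
Positions where it holds: {0, 1, 2, 3, 4, 5, 6} → 7.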